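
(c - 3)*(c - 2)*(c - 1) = c^3 - 6*c^2 + 11*c - 6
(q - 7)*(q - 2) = q^2 - 9*q + 14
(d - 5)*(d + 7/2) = d^2 - 3*d/2 - 35/2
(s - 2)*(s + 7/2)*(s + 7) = s^3 + 17*s^2/2 + 7*s/2 - 49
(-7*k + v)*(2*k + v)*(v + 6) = -14*k^2*v - 84*k^2 - 5*k*v^2 - 30*k*v + v^3 + 6*v^2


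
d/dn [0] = 0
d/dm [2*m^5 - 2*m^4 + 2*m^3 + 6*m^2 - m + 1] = 10*m^4 - 8*m^3 + 6*m^2 + 12*m - 1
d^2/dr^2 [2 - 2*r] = 0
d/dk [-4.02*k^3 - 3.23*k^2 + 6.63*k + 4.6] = -12.06*k^2 - 6.46*k + 6.63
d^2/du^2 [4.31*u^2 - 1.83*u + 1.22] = 8.62000000000000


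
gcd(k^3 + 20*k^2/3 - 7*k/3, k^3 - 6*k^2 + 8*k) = k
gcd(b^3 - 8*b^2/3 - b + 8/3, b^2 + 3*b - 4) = b - 1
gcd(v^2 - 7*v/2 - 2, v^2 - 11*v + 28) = v - 4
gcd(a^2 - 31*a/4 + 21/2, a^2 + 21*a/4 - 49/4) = a - 7/4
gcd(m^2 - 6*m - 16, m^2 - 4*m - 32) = m - 8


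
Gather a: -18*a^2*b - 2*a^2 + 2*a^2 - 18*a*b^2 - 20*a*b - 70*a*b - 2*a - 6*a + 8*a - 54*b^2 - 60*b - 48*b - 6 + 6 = -18*a^2*b + a*(-18*b^2 - 90*b) - 54*b^2 - 108*b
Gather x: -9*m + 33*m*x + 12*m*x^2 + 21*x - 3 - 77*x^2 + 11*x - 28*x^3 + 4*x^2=-9*m - 28*x^3 + x^2*(12*m - 73) + x*(33*m + 32) - 3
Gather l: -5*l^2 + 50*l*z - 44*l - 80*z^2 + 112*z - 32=-5*l^2 + l*(50*z - 44) - 80*z^2 + 112*z - 32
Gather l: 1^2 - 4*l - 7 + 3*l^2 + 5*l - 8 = 3*l^2 + l - 14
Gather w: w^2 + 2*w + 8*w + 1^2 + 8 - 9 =w^2 + 10*w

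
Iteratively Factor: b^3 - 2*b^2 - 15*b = (b + 3)*(b^2 - 5*b) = (b - 5)*(b + 3)*(b)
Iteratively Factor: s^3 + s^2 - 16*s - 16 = (s + 1)*(s^2 - 16) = (s - 4)*(s + 1)*(s + 4)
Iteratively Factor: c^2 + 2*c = (c)*(c + 2)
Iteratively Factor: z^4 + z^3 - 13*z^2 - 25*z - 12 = (z + 1)*(z^3 - 13*z - 12) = (z + 1)*(z + 3)*(z^2 - 3*z - 4) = (z + 1)^2*(z + 3)*(z - 4)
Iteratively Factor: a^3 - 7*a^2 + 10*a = (a - 5)*(a^2 - 2*a) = a*(a - 5)*(a - 2)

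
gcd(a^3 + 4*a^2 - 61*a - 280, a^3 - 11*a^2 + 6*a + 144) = a - 8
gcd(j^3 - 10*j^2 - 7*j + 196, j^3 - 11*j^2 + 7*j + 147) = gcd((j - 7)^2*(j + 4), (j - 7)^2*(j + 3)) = j^2 - 14*j + 49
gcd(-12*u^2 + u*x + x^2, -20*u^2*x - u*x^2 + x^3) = 4*u + x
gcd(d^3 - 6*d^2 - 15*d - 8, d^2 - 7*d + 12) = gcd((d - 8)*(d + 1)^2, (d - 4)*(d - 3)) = 1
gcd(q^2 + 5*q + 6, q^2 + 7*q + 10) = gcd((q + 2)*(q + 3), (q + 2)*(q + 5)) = q + 2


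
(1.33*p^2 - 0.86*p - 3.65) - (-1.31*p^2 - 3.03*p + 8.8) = 2.64*p^2 + 2.17*p - 12.45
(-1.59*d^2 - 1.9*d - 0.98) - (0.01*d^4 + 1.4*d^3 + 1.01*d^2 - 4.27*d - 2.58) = -0.01*d^4 - 1.4*d^3 - 2.6*d^2 + 2.37*d + 1.6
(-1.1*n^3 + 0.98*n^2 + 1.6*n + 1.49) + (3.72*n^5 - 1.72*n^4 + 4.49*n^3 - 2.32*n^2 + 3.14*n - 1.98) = 3.72*n^5 - 1.72*n^4 + 3.39*n^3 - 1.34*n^2 + 4.74*n - 0.49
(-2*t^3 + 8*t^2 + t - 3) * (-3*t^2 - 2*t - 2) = 6*t^5 - 20*t^4 - 15*t^3 - 9*t^2 + 4*t + 6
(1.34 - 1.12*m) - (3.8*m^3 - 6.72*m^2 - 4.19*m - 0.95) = -3.8*m^3 + 6.72*m^2 + 3.07*m + 2.29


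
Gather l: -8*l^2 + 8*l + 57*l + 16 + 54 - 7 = -8*l^2 + 65*l + 63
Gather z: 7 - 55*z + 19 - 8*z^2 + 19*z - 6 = -8*z^2 - 36*z + 20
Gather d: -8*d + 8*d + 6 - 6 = 0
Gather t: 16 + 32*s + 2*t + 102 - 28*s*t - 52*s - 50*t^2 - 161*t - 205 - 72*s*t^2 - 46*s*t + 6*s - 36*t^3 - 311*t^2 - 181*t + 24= -14*s - 36*t^3 + t^2*(-72*s - 361) + t*(-74*s - 340) - 63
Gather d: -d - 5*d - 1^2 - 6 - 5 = -6*d - 12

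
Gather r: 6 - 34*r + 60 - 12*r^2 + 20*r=-12*r^2 - 14*r + 66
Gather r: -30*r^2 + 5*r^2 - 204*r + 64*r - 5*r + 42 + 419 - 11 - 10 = -25*r^2 - 145*r + 440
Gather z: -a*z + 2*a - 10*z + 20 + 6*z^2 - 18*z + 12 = 2*a + 6*z^2 + z*(-a - 28) + 32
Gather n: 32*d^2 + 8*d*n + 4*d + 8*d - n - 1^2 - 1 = 32*d^2 + 12*d + n*(8*d - 1) - 2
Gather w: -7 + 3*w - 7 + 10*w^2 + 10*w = 10*w^2 + 13*w - 14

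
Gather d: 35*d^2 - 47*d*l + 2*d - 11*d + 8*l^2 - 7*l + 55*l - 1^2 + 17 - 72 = 35*d^2 + d*(-47*l - 9) + 8*l^2 + 48*l - 56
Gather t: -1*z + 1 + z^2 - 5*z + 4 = z^2 - 6*z + 5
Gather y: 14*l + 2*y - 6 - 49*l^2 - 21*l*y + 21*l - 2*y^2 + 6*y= -49*l^2 + 35*l - 2*y^2 + y*(8 - 21*l) - 6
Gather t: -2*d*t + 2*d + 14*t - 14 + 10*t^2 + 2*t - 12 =2*d + 10*t^2 + t*(16 - 2*d) - 26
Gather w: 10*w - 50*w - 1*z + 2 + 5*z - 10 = -40*w + 4*z - 8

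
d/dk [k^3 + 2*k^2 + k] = 3*k^2 + 4*k + 1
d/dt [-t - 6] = -1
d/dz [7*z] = 7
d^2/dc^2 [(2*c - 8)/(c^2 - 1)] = 4*(4*c^2*(c - 4) + (4 - 3*c)*(c^2 - 1))/(c^2 - 1)^3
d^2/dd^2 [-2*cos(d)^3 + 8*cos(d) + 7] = 18*cos(d)^3 - 20*cos(d)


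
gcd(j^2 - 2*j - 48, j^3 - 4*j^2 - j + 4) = 1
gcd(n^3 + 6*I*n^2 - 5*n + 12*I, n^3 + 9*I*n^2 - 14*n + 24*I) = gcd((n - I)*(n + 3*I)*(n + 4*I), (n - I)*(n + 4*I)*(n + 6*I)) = n^2 + 3*I*n + 4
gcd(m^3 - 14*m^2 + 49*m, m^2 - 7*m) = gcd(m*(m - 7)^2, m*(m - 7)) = m^2 - 7*m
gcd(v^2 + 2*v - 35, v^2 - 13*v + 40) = v - 5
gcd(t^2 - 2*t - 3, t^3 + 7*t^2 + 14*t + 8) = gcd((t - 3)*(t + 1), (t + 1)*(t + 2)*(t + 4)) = t + 1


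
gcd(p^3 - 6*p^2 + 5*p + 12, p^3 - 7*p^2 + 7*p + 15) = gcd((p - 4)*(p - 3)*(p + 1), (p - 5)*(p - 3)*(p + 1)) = p^2 - 2*p - 3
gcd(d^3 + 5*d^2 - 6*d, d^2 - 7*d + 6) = d - 1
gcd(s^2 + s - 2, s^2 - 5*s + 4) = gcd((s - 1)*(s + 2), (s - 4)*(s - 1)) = s - 1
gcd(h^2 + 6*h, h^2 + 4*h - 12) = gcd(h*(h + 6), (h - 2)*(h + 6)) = h + 6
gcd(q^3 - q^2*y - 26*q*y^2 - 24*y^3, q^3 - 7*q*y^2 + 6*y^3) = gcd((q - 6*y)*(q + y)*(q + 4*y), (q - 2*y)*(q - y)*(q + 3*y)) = 1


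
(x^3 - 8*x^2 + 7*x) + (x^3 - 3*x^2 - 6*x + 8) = 2*x^3 - 11*x^2 + x + 8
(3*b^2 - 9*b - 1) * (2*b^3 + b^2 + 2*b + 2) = 6*b^5 - 15*b^4 - 5*b^3 - 13*b^2 - 20*b - 2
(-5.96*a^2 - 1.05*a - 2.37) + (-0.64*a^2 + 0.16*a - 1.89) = -6.6*a^2 - 0.89*a - 4.26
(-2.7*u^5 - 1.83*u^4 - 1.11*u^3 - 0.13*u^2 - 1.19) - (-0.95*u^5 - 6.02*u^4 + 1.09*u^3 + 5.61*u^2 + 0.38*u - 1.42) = -1.75*u^5 + 4.19*u^4 - 2.2*u^3 - 5.74*u^2 - 0.38*u + 0.23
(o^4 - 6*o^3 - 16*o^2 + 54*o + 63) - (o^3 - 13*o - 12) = o^4 - 7*o^3 - 16*o^2 + 67*o + 75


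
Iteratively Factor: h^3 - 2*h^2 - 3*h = (h)*(h^2 - 2*h - 3) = h*(h + 1)*(h - 3)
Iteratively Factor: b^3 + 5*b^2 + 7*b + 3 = (b + 1)*(b^2 + 4*b + 3) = (b + 1)*(b + 3)*(b + 1)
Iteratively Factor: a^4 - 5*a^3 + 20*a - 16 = (a - 4)*(a^3 - a^2 - 4*a + 4) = (a - 4)*(a - 2)*(a^2 + a - 2) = (a - 4)*(a - 2)*(a - 1)*(a + 2)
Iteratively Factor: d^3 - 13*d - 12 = (d - 4)*(d^2 + 4*d + 3) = (d - 4)*(d + 1)*(d + 3)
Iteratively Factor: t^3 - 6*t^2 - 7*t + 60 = (t - 4)*(t^2 - 2*t - 15) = (t - 4)*(t + 3)*(t - 5)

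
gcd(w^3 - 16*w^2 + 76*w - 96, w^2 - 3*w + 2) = w - 2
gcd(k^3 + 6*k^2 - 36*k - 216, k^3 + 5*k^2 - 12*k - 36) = k + 6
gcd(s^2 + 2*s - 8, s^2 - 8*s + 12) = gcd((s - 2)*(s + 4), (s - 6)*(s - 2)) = s - 2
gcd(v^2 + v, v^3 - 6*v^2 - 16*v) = v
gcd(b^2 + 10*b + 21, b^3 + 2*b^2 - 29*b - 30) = 1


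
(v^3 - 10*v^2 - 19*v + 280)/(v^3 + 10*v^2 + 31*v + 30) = (v^2 - 15*v + 56)/(v^2 + 5*v + 6)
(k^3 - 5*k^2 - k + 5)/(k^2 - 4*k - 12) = (-k^3 + 5*k^2 + k - 5)/(-k^2 + 4*k + 12)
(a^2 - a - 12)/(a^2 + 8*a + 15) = (a - 4)/(a + 5)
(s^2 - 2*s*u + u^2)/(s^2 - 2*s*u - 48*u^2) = (-s^2 + 2*s*u - u^2)/(-s^2 + 2*s*u + 48*u^2)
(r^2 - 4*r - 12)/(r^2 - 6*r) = (r + 2)/r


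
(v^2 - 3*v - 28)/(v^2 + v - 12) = (v - 7)/(v - 3)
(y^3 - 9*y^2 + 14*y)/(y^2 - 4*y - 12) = y*(-y^2 + 9*y - 14)/(-y^2 + 4*y + 12)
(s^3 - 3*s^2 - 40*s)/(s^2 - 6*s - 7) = s*(-s^2 + 3*s + 40)/(-s^2 + 6*s + 7)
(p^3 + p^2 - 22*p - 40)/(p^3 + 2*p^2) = (p^2 - p - 20)/p^2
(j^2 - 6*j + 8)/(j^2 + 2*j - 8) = (j - 4)/(j + 4)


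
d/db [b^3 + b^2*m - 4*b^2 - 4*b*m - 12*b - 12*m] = 3*b^2 + 2*b*m - 8*b - 4*m - 12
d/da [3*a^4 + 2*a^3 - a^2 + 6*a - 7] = 12*a^3 + 6*a^2 - 2*a + 6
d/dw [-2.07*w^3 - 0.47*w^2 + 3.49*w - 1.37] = -6.21*w^2 - 0.94*w + 3.49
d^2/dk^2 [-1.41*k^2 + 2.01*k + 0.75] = -2.82000000000000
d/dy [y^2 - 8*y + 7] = 2*y - 8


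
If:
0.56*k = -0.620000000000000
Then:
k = -1.11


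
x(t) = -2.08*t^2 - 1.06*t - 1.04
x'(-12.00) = 48.86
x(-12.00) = -287.84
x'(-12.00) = 48.86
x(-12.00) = -287.84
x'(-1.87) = 6.72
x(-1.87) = -6.33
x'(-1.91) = 6.89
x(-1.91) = -6.60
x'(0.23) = -2.02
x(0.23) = -1.39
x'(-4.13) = 16.12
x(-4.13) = -32.14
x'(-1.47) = 5.06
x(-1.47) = -3.98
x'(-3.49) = 13.46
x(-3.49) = -22.68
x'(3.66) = -16.29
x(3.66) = -32.78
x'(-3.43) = 13.21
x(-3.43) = -21.88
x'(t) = -4.16*t - 1.06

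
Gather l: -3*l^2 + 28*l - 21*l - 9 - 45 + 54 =-3*l^2 + 7*l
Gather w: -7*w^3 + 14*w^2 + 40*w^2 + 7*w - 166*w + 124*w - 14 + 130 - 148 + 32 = -7*w^3 + 54*w^2 - 35*w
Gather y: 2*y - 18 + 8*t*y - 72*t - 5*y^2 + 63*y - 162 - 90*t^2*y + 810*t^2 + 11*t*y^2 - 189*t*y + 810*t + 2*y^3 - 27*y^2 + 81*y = 810*t^2 + 738*t + 2*y^3 + y^2*(11*t - 32) + y*(-90*t^2 - 181*t + 146) - 180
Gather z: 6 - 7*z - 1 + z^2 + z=z^2 - 6*z + 5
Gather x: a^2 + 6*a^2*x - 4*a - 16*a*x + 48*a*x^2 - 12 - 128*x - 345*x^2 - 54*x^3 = a^2 - 4*a - 54*x^3 + x^2*(48*a - 345) + x*(6*a^2 - 16*a - 128) - 12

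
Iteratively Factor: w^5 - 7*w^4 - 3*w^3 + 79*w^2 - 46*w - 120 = (w + 1)*(w^4 - 8*w^3 + 5*w^2 + 74*w - 120) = (w - 2)*(w + 1)*(w^3 - 6*w^2 - 7*w + 60) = (w - 4)*(w - 2)*(w + 1)*(w^2 - 2*w - 15) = (w - 4)*(w - 2)*(w + 1)*(w + 3)*(w - 5)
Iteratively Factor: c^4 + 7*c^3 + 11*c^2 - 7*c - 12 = (c - 1)*(c^3 + 8*c^2 + 19*c + 12) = (c - 1)*(c + 1)*(c^2 + 7*c + 12) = (c - 1)*(c + 1)*(c + 3)*(c + 4)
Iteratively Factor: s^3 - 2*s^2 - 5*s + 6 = (s + 2)*(s^2 - 4*s + 3) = (s - 3)*(s + 2)*(s - 1)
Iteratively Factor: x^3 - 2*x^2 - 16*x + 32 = (x - 4)*(x^2 + 2*x - 8) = (x - 4)*(x + 4)*(x - 2)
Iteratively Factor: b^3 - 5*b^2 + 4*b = (b - 1)*(b^2 - 4*b) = b*(b - 1)*(b - 4)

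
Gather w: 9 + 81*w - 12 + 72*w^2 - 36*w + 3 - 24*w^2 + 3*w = 48*w^2 + 48*w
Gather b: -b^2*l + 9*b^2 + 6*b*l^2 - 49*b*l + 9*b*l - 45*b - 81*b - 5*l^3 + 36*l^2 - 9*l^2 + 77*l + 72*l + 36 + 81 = b^2*(9 - l) + b*(6*l^2 - 40*l - 126) - 5*l^3 + 27*l^2 + 149*l + 117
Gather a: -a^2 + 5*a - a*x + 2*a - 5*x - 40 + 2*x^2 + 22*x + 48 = -a^2 + a*(7 - x) + 2*x^2 + 17*x + 8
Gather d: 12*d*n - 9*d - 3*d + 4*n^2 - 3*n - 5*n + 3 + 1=d*(12*n - 12) + 4*n^2 - 8*n + 4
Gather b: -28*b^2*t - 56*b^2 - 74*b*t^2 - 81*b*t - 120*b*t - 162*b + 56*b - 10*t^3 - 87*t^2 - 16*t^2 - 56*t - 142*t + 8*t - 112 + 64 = b^2*(-28*t - 56) + b*(-74*t^2 - 201*t - 106) - 10*t^3 - 103*t^2 - 190*t - 48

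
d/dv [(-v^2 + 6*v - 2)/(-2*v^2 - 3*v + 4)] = (15*v^2 - 16*v + 18)/(4*v^4 + 12*v^3 - 7*v^2 - 24*v + 16)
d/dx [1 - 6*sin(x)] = -6*cos(x)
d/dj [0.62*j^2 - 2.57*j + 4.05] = 1.24*j - 2.57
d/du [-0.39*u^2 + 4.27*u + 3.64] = 4.27 - 0.78*u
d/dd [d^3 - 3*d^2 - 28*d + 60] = 3*d^2 - 6*d - 28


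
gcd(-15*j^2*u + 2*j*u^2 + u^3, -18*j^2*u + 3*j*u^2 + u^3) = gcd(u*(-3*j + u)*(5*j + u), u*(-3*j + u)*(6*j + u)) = -3*j*u + u^2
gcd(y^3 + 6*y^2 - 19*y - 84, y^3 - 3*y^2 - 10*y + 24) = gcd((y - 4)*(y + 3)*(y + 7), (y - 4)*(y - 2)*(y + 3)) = y^2 - y - 12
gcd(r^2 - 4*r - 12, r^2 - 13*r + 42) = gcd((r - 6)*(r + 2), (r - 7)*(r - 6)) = r - 6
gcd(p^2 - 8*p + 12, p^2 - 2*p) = p - 2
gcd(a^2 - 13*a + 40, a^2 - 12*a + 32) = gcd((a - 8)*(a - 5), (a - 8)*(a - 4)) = a - 8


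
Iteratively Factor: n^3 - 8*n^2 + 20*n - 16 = (n - 4)*(n^2 - 4*n + 4) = (n - 4)*(n - 2)*(n - 2)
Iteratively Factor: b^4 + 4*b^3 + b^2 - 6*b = (b - 1)*(b^3 + 5*b^2 + 6*b) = (b - 1)*(b + 3)*(b^2 + 2*b) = b*(b - 1)*(b + 3)*(b + 2)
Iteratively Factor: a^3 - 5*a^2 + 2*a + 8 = (a - 4)*(a^2 - a - 2) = (a - 4)*(a - 2)*(a + 1)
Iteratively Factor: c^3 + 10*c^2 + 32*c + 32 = (c + 4)*(c^2 + 6*c + 8) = (c + 4)^2*(c + 2)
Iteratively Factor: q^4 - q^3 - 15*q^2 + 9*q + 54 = (q - 3)*(q^3 + 2*q^2 - 9*q - 18) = (q - 3)*(q + 3)*(q^2 - q - 6) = (q - 3)*(q + 2)*(q + 3)*(q - 3)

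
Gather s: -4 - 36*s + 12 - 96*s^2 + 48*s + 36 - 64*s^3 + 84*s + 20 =-64*s^3 - 96*s^2 + 96*s + 64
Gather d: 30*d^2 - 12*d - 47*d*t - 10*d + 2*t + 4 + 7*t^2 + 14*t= 30*d^2 + d*(-47*t - 22) + 7*t^2 + 16*t + 4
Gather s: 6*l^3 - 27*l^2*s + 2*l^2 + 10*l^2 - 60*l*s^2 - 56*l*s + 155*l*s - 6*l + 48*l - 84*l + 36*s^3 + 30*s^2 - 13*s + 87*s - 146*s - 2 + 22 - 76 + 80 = 6*l^3 + 12*l^2 - 42*l + 36*s^3 + s^2*(30 - 60*l) + s*(-27*l^2 + 99*l - 72) + 24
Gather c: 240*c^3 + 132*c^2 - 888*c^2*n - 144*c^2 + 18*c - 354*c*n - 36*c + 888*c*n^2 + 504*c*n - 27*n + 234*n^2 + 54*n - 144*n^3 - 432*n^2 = 240*c^3 + c^2*(-888*n - 12) + c*(888*n^2 + 150*n - 18) - 144*n^3 - 198*n^2 + 27*n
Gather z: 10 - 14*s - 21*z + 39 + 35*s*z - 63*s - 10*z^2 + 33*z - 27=-77*s - 10*z^2 + z*(35*s + 12) + 22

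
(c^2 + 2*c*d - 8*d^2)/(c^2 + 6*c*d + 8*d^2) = (c - 2*d)/(c + 2*d)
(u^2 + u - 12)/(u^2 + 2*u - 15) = (u + 4)/(u + 5)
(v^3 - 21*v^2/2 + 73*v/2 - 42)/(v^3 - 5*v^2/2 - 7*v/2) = (v^2 - 7*v + 12)/(v*(v + 1))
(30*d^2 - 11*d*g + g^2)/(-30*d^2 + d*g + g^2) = (-6*d + g)/(6*d + g)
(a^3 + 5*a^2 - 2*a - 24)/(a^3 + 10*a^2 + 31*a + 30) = (a^2 + 2*a - 8)/(a^2 + 7*a + 10)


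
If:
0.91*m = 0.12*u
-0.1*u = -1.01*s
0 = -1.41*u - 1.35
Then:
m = -0.13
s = -0.09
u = -0.96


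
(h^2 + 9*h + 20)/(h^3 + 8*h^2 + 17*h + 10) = (h + 4)/(h^2 + 3*h + 2)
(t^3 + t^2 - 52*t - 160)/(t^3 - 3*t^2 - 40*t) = (t + 4)/t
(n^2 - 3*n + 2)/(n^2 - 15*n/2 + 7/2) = 2*(n^2 - 3*n + 2)/(2*n^2 - 15*n + 7)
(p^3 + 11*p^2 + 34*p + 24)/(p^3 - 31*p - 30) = (p^2 + 10*p + 24)/(p^2 - p - 30)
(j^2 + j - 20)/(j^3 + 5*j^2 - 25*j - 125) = (j - 4)/(j^2 - 25)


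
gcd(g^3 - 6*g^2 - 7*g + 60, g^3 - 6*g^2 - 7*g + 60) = g^3 - 6*g^2 - 7*g + 60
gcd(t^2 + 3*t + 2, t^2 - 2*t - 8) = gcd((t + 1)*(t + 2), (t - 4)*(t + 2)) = t + 2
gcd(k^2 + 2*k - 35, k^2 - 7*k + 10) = k - 5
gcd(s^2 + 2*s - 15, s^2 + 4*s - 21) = s - 3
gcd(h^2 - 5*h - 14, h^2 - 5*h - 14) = h^2 - 5*h - 14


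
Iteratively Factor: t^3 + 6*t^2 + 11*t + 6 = (t + 2)*(t^2 + 4*t + 3) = (t + 1)*(t + 2)*(t + 3)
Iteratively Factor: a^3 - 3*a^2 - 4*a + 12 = (a - 3)*(a^2 - 4) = (a - 3)*(a + 2)*(a - 2)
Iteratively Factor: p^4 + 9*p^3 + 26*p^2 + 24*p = (p + 4)*(p^3 + 5*p^2 + 6*p) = (p + 2)*(p + 4)*(p^2 + 3*p) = p*(p + 2)*(p + 4)*(p + 3)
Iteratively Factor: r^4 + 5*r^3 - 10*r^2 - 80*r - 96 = (r + 3)*(r^3 + 2*r^2 - 16*r - 32) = (r - 4)*(r + 3)*(r^2 + 6*r + 8) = (r - 4)*(r + 2)*(r + 3)*(r + 4)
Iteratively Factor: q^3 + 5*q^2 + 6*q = (q + 2)*(q^2 + 3*q) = q*(q + 2)*(q + 3)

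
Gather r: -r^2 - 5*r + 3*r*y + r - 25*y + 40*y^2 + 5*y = -r^2 + r*(3*y - 4) + 40*y^2 - 20*y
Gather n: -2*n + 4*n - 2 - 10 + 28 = 2*n + 16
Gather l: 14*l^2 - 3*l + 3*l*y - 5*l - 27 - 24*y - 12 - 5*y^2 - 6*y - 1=14*l^2 + l*(3*y - 8) - 5*y^2 - 30*y - 40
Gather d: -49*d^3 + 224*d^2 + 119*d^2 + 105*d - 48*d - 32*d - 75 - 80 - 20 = -49*d^3 + 343*d^2 + 25*d - 175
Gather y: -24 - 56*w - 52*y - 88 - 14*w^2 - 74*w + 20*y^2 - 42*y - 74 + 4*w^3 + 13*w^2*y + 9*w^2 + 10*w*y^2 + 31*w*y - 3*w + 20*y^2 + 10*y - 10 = 4*w^3 - 5*w^2 - 133*w + y^2*(10*w + 40) + y*(13*w^2 + 31*w - 84) - 196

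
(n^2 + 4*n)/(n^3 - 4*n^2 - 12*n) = (n + 4)/(n^2 - 4*n - 12)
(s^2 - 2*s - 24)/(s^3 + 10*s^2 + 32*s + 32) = (s - 6)/(s^2 + 6*s + 8)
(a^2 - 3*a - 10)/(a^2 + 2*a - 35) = (a + 2)/(a + 7)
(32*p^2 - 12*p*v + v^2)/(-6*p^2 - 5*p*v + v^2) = (-32*p^2 + 12*p*v - v^2)/(6*p^2 + 5*p*v - v^2)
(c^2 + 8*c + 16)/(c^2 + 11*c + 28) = (c + 4)/(c + 7)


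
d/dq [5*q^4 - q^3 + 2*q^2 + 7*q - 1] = 20*q^3 - 3*q^2 + 4*q + 7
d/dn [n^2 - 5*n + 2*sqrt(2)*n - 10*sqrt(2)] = 2*n - 5 + 2*sqrt(2)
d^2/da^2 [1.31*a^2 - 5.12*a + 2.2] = 2.62000000000000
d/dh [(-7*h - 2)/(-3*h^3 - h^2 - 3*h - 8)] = (21*h^3 + 7*h^2 + 21*h - (7*h + 2)*(9*h^2 + 2*h + 3) + 56)/(3*h^3 + h^2 + 3*h + 8)^2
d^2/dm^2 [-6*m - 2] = 0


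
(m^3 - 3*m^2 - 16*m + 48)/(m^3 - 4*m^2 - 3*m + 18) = (m^2 - 16)/(m^2 - m - 6)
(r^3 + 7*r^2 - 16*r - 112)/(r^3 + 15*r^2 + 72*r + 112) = (r - 4)/(r + 4)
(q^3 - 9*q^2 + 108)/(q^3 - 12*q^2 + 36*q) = (q + 3)/q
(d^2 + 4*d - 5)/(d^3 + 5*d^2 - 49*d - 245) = (d - 1)/(d^2 - 49)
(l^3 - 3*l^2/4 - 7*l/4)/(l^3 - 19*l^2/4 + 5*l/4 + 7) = l/(l - 4)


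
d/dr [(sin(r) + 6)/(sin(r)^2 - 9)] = (-12*sin(r) + cos(r)^2 - 10)*cos(r)/(sin(r)^2 - 9)^2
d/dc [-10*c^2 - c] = -20*c - 1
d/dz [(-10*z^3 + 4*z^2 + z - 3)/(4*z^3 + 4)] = (-4*z^4 - 2*z^3 - 21*z^2 + 8*z + 1)/(4*(z^6 + 2*z^3 + 1))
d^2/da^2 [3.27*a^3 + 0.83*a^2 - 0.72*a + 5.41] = 19.62*a + 1.66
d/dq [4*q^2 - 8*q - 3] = 8*q - 8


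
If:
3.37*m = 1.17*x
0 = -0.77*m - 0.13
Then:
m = -0.17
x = -0.49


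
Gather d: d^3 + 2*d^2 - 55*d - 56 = d^3 + 2*d^2 - 55*d - 56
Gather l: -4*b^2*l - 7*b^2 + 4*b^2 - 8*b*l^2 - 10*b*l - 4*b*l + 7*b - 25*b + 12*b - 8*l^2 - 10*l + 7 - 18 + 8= -3*b^2 - 6*b + l^2*(-8*b - 8) + l*(-4*b^2 - 14*b - 10) - 3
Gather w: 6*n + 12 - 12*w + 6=6*n - 12*w + 18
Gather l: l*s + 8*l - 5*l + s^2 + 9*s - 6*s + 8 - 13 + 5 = l*(s + 3) + s^2 + 3*s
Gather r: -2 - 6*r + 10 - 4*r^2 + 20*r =-4*r^2 + 14*r + 8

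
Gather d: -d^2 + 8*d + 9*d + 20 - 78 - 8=-d^2 + 17*d - 66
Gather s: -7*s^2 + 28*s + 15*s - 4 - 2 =-7*s^2 + 43*s - 6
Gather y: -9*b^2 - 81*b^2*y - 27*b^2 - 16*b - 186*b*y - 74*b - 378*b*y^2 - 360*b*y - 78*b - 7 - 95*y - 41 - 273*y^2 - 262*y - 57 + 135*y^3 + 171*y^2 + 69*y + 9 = -36*b^2 - 168*b + 135*y^3 + y^2*(-378*b - 102) + y*(-81*b^2 - 546*b - 288) - 96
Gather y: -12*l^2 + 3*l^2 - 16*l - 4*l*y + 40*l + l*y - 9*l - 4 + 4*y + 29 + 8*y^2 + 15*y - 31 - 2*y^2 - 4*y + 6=-9*l^2 + 15*l + 6*y^2 + y*(15 - 3*l)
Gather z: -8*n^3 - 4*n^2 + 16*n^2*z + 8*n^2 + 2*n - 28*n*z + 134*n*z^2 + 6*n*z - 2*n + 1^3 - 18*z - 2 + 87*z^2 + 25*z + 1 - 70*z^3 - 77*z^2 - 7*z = -8*n^3 + 4*n^2 - 70*z^3 + z^2*(134*n + 10) + z*(16*n^2 - 22*n)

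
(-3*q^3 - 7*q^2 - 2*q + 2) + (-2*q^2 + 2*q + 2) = -3*q^3 - 9*q^2 + 4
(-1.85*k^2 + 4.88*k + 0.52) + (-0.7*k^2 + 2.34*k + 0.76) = -2.55*k^2 + 7.22*k + 1.28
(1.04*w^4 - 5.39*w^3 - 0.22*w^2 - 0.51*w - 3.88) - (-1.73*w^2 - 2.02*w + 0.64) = 1.04*w^4 - 5.39*w^3 + 1.51*w^2 + 1.51*w - 4.52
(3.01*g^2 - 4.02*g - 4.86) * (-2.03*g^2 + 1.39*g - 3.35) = -6.1103*g^4 + 12.3445*g^3 - 5.8055*g^2 + 6.7116*g + 16.281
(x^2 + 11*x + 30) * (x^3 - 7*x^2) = x^5 + 4*x^4 - 47*x^3 - 210*x^2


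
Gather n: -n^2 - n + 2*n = -n^2 + n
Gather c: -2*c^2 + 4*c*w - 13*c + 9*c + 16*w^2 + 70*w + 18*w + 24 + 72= -2*c^2 + c*(4*w - 4) + 16*w^2 + 88*w + 96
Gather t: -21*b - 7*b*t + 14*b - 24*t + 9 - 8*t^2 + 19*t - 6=-7*b - 8*t^2 + t*(-7*b - 5) + 3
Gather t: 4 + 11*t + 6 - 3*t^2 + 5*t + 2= -3*t^2 + 16*t + 12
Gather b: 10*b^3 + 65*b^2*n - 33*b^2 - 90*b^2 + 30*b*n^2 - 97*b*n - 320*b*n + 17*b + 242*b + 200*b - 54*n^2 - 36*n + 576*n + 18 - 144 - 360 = 10*b^3 + b^2*(65*n - 123) + b*(30*n^2 - 417*n + 459) - 54*n^2 + 540*n - 486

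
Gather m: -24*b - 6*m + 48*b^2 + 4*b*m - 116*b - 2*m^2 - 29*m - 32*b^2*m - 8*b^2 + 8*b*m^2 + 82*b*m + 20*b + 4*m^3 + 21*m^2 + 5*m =40*b^2 - 120*b + 4*m^3 + m^2*(8*b + 19) + m*(-32*b^2 + 86*b - 30)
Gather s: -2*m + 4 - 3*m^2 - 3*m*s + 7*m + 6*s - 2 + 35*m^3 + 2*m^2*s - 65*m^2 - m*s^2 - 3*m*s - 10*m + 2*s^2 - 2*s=35*m^3 - 68*m^2 - 5*m + s^2*(2 - m) + s*(2*m^2 - 6*m + 4) + 2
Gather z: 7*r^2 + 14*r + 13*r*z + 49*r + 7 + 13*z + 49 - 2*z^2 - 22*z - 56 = 7*r^2 + 63*r - 2*z^2 + z*(13*r - 9)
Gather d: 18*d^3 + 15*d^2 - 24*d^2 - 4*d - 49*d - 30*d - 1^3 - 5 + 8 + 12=18*d^3 - 9*d^2 - 83*d + 14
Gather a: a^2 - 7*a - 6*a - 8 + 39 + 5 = a^2 - 13*a + 36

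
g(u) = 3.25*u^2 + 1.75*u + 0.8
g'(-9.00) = -56.75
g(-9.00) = 248.30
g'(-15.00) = -95.75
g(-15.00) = 705.80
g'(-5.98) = -37.12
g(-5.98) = 106.56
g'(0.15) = 2.72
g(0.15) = 1.14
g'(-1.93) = -10.80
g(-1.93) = 9.53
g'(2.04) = 15.01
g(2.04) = 17.90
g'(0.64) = 5.91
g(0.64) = 3.25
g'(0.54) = 5.26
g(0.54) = 2.69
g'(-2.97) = -17.56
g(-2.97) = 24.27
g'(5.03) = 34.44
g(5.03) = 91.83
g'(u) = 6.5*u + 1.75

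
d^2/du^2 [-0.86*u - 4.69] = 0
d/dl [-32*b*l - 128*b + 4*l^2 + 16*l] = -32*b + 8*l + 16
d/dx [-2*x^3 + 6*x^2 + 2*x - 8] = -6*x^2 + 12*x + 2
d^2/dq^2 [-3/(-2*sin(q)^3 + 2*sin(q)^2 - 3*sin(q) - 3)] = 3*(2*(6*sin(q)^2 - 4*sin(q) + 3)^2*cos(q)^2 + (9*sin(q)/2 - sin(3*q)/2 + cos(2*q) + 2)*(18*sin(q)^3 - 8*sin(q)^2 - 9*sin(q) + 4))/(9*sin(q)/2 - sin(3*q)/2 + cos(2*q) + 2)^3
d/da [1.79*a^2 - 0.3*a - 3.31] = 3.58*a - 0.3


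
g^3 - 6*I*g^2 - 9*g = g*(g - 3*I)^2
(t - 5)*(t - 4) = t^2 - 9*t + 20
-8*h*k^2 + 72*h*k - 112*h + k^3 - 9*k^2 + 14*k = (-8*h + k)*(k - 7)*(k - 2)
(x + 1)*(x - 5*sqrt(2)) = x^2 - 5*sqrt(2)*x + x - 5*sqrt(2)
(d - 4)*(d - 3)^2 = d^3 - 10*d^2 + 33*d - 36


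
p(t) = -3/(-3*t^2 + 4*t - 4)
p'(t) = -3*(6*t - 4)/(-3*t^2 + 4*t - 4)^2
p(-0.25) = 0.58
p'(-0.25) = 0.61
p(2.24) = 0.30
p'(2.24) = -0.28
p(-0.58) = 0.41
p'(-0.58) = 0.42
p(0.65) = 1.12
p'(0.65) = 0.04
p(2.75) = 0.19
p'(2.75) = -0.15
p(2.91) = 0.17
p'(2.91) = -0.13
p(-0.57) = 0.41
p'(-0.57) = 0.42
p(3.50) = 0.11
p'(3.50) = -0.07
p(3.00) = 0.16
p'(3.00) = -0.12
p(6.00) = 0.03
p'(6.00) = -0.01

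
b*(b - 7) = b^2 - 7*b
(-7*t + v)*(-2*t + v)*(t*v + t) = 14*t^3*v + 14*t^3 - 9*t^2*v^2 - 9*t^2*v + t*v^3 + t*v^2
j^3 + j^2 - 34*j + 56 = (j - 4)*(j - 2)*(j + 7)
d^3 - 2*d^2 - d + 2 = (d - 2)*(d - 1)*(d + 1)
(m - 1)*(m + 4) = m^2 + 3*m - 4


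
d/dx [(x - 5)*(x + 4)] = 2*x - 1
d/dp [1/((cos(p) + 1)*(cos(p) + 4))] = (2*cos(p) + 5)*sin(p)/((cos(p) + 1)^2*(cos(p) + 4)^2)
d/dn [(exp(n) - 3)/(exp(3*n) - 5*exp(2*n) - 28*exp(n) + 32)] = ((exp(n) - 3)*(-3*exp(2*n) + 10*exp(n) + 28) + exp(3*n) - 5*exp(2*n) - 28*exp(n) + 32)*exp(n)/(exp(3*n) - 5*exp(2*n) - 28*exp(n) + 32)^2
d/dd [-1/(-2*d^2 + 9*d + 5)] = (9 - 4*d)/(-2*d^2 + 9*d + 5)^2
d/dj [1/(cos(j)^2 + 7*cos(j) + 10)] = (2*cos(j) + 7)*sin(j)/(cos(j)^2 + 7*cos(j) + 10)^2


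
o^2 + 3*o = o*(o + 3)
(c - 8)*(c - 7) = c^2 - 15*c + 56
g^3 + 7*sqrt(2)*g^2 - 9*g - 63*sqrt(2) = (g - 3)*(g + 3)*(g + 7*sqrt(2))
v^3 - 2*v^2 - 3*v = v*(v - 3)*(v + 1)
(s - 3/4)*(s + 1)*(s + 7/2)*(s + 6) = s^4 + 39*s^3/4 + 181*s^2/8 - 15*s/8 - 63/4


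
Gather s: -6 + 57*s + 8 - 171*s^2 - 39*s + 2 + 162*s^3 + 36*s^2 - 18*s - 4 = 162*s^3 - 135*s^2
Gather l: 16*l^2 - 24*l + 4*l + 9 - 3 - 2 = 16*l^2 - 20*l + 4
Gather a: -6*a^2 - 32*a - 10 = -6*a^2 - 32*a - 10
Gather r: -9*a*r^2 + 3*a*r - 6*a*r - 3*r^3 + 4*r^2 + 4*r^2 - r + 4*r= -3*r^3 + r^2*(8 - 9*a) + r*(3 - 3*a)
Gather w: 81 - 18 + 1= 64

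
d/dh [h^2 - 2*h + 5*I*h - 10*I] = 2*h - 2 + 5*I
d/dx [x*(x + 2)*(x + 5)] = 3*x^2 + 14*x + 10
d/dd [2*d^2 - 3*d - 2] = 4*d - 3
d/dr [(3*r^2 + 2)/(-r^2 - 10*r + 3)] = 2*(-15*r^2 + 11*r + 10)/(r^4 + 20*r^3 + 94*r^2 - 60*r + 9)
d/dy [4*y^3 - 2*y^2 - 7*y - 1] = 12*y^2 - 4*y - 7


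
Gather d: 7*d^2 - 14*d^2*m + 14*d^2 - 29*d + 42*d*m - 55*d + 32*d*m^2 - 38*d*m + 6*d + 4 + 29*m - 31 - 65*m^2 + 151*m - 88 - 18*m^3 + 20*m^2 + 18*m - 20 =d^2*(21 - 14*m) + d*(32*m^2 + 4*m - 78) - 18*m^3 - 45*m^2 + 198*m - 135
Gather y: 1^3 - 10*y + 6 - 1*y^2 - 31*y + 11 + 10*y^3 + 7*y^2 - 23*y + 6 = 10*y^3 + 6*y^2 - 64*y + 24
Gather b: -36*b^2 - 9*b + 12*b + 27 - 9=-36*b^2 + 3*b + 18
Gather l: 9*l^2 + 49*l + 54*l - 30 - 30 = 9*l^2 + 103*l - 60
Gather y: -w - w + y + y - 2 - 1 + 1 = -2*w + 2*y - 2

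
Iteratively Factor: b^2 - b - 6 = (b - 3)*(b + 2)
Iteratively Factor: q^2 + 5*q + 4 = (q + 1)*(q + 4)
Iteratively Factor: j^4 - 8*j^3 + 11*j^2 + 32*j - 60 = (j + 2)*(j^3 - 10*j^2 + 31*j - 30) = (j - 5)*(j + 2)*(j^2 - 5*j + 6) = (j - 5)*(j - 2)*(j + 2)*(j - 3)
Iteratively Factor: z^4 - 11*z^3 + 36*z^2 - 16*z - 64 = (z - 4)*(z^3 - 7*z^2 + 8*z + 16) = (z - 4)*(z + 1)*(z^2 - 8*z + 16) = (z - 4)^2*(z + 1)*(z - 4)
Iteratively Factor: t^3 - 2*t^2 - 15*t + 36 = (t + 4)*(t^2 - 6*t + 9) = (t - 3)*(t + 4)*(t - 3)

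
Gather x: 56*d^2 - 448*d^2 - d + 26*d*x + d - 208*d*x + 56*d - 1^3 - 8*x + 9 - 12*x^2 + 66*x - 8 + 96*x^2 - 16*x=-392*d^2 + 56*d + 84*x^2 + x*(42 - 182*d)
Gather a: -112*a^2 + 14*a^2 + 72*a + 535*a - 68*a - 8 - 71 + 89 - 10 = -98*a^2 + 539*a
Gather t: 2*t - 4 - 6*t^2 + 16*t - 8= -6*t^2 + 18*t - 12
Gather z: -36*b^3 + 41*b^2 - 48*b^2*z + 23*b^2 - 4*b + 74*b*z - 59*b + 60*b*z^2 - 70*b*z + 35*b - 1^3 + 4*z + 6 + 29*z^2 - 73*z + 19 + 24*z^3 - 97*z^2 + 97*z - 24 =-36*b^3 + 64*b^2 - 28*b + 24*z^3 + z^2*(60*b - 68) + z*(-48*b^2 + 4*b + 28)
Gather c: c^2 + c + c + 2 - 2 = c^2 + 2*c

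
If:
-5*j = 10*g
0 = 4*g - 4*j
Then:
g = 0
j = 0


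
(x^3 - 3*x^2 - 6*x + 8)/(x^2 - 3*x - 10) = (x^2 - 5*x + 4)/(x - 5)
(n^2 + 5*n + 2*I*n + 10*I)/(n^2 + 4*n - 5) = (n + 2*I)/(n - 1)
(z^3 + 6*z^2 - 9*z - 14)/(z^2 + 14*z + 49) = (z^2 - z - 2)/(z + 7)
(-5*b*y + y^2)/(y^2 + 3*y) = (-5*b + y)/(y + 3)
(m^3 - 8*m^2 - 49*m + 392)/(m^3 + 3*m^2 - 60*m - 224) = (m - 7)/(m + 4)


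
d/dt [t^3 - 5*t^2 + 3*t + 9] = 3*t^2 - 10*t + 3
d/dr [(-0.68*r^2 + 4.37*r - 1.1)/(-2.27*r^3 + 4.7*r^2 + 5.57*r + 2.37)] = (-1.5436*r^4 + 19.8398*r^3 - 31.8176*r^2 + 7.1168*r + 16.4839)/(5.1529*r^6 - 21.338*r^5 - 3.1978*r^4 + 41.5982*r^3 + 53.3029*r^2 + 26.4018*r + 5.6169)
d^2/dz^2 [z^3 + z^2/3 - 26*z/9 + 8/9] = 6*z + 2/3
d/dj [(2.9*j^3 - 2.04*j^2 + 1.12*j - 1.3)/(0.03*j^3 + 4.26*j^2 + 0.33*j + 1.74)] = (-5.55111512312578e-17*j^5 + 12.4152*j^4 + 1.8468*j^3 + 9.8106*j^2 + 3.9768*j + 2.3778)/(0.0009*j^6 + 0.2556*j^5 + 18.1674*j^4 + 2.916*j^3 + 14.9337*j^2 + 1.1484*j + 3.0276)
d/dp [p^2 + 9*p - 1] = 2*p + 9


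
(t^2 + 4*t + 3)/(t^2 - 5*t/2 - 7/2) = 2*(t + 3)/(2*t - 7)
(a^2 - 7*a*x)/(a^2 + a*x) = (a - 7*x)/(a + x)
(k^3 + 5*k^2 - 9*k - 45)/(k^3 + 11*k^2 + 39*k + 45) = (k - 3)/(k + 3)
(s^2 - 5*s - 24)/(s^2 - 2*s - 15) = (s - 8)/(s - 5)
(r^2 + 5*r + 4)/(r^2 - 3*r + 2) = (r^2 + 5*r + 4)/(r^2 - 3*r + 2)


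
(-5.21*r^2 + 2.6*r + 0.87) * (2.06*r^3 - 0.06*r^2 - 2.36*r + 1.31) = -10.7326*r^5 + 5.6686*r^4 + 13.9318*r^3 - 13.0133*r^2 + 1.3528*r + 1.1397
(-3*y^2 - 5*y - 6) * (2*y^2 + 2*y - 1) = -6*y^4 - 16*y^3 - 19*y^2 - 7*y + 6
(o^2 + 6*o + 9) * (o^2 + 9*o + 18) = o^4 + 15*o^3 + 81*o^2 + 189*o + 162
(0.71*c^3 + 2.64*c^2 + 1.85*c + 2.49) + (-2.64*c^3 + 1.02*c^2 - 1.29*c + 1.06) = -1.93*c^3 + 3.66*c^2 + 0.56*c + 3.55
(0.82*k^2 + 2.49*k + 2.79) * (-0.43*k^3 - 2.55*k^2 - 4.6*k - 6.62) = -0.3526*k^5 - 3.1617*k^4 - 11.3212*k^3 - 23.9969*k^2 - 29.3178*k - 18.4698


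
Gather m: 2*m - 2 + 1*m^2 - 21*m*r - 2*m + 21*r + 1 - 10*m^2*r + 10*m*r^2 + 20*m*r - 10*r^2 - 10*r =m^2*(1 - 10*r) + m*(10*r^2 - r) - 10*r^2 + 11*r - 1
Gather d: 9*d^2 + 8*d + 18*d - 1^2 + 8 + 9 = 9*d^2 + 26*d + 16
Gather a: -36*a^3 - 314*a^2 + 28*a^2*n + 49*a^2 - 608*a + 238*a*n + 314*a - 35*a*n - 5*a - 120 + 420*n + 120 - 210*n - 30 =-36*a^3 + a^2*(28*n - 265) + a*(203*n - 299) + 210*n - 30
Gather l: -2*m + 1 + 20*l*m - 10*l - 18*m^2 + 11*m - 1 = l*(20*m - 10) - 18*m^2 + 9*m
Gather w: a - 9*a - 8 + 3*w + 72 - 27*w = -8*a - 24*w + 64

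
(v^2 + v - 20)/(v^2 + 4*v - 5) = (v - 4)/(v - 1)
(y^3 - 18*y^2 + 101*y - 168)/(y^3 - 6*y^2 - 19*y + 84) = (y - 8)/(y + 4)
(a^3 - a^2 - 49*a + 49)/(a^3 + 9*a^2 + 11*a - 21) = (a - 7)/(a + 3)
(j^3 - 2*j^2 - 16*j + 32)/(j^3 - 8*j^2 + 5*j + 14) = (j^2 - 16)/(j^2 - 6*j - 7)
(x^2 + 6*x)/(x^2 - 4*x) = (x + 6)/(x - 4)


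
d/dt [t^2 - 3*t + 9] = 2*t - 3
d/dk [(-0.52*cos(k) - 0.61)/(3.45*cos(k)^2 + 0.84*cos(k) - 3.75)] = (1.794*sin(k)^2 - 4.209*cos(k) - 4.2564)*sin(k)/(3.45*cos(k)^2 + 0.84*cos(k) - 3.75)^2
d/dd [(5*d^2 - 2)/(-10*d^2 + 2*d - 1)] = 2*(5*d^2 - 25*d + 2)/(100*d^4 - 40*d^3 + 24*d^2 - 4*d + 1)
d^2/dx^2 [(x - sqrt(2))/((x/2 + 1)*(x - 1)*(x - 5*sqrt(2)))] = 4*(3*x^5 - 21*sqrt(2)*x^4 + 3*x^4 - 13*sqrt(2)*x^3 + 133*x^3 - 207*sqrt(2)*x^2 + 90*x^2 - 174*sqrt(2)*x + 330*x - 134*sqrt(2) + 80)/(x^9 - 15*sqrt(2)*x^8 + 3*x^8 - 45*sqrt(2)*x^7 + 147*x^7 - 205*sqrt(2)*x^6 + 439*x^6 - 585*sqrt(2)*x^5 - 444*x^5 - 1638*x^4 + 660*sqrt(2)*x^4 + 892*x^3 + 2570*sqrt(2)*x^3 - 1380*sqrt(2)*x^2 + 1800*x^2 - 3000*sqrt(2)*x - 1200*x + 2000*sqrt(2))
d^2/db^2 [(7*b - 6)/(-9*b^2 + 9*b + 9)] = 2*(-7*b^3 + 18*b^2 - 39*b + 19)/(9*(b^6 - 3*b^5 + 5*b^3 - 3*b - 1))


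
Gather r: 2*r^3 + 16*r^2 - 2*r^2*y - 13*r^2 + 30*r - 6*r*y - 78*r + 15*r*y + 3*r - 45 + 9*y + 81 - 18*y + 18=2*r^3 + r^2*(3 - 2*y) + r*(9*y - 45) - 9*y + 54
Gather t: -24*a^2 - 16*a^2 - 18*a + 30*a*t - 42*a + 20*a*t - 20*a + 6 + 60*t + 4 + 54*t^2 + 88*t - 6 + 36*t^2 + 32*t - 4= -40*a^2 - 80*a + 90*t^2 + t*(50*a + 180)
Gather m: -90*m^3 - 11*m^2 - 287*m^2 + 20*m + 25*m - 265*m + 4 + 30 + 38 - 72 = -90*m^3 - 298*m^2 - 220*m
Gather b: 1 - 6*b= 1 - 6*b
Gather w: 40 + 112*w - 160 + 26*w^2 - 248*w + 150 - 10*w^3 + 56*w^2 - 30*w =-10*w^3 + 82*w^2 - 166*w + 30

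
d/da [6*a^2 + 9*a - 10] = 12*a + 9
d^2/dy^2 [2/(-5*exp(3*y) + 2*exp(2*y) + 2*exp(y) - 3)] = 2*(-2*(-15*exp(2*y) + 4*exp(y) + 2)^2*exp(y) + (45*exp(2*y) - 8*exp(y) - 2)*(5*exp(3*y) - 2*exp(2*y) - 2*exp(y) + 3))*exp(y)/(5*exp(3*y) - 2*exp(2*y) - 2*exp(y) + 3)^3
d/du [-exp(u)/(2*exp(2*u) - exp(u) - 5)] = ((4*exp(u) - 1)*exp(u) - 2*exp(2*u) + exp(u) + 5)*exp(u)/(-2*exp(2*u) + exp(u) + 5)^2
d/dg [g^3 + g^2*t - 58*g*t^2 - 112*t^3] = 3*g^2 + 2*g*t - 58*t^2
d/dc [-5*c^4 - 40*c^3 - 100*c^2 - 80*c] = -20*c^3 - 120*c^2 - 200*c - 80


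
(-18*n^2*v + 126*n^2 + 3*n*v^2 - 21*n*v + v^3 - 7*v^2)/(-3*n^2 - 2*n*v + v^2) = (6*n*v - 42*n + v^2 - 7*v)/(n + v)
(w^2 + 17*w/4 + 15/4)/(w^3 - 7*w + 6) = (w + 5/4)/(w^2 - 3*w + 2)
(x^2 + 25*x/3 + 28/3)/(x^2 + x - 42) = (x + 4/3)/(x - 6)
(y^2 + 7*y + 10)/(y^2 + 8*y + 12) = (y + 5)/(y + 6)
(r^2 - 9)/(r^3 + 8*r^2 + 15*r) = (r - 3)/(r*(r + 5))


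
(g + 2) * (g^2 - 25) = g^3 + 2*g^2 - 25*g - 50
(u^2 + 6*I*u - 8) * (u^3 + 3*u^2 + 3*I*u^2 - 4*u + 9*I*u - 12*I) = u^5 + 3*u^4 + 9*I*u^4 - 30*u^3 + 27*I*u^3 - 78*u^2 - 60*I*u^2 + 104*u - 72*I*u + 96*I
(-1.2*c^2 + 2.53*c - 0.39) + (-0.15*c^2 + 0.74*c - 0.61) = -1.35*c^2 + 3.27*c - 1.0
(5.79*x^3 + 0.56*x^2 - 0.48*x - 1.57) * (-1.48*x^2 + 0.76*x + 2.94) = -8.5692*x^5 + 3.5716*x^4 + 18.1586*x^3 + 3.6052*x^2 - 2.6044*x - 4.6158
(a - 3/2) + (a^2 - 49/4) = a^2 + a - 55/4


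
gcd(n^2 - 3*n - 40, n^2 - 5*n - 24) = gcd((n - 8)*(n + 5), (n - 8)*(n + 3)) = n - 8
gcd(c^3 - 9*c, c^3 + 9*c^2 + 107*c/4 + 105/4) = c + 3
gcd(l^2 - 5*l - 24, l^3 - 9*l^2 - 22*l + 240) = l - 8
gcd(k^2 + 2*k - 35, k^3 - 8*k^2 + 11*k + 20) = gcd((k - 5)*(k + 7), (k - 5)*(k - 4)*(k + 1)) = k - 5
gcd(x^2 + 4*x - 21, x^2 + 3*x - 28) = x + 7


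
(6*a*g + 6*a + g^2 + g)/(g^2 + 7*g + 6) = (6*a + g)/(g + 6)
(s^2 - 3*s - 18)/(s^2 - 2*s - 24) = (s + 3)/(s + 4)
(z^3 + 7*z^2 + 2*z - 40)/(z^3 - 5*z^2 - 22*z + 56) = (z + 5)/(z - 7)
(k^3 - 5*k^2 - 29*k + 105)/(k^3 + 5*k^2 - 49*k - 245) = (k - 3)/(k + 7)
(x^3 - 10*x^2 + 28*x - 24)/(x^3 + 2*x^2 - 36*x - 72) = (x^2 - 4*x + 4)/(x^2 + 8*x + 12)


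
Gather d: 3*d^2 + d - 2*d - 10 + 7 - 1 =3*d^2 - d - 4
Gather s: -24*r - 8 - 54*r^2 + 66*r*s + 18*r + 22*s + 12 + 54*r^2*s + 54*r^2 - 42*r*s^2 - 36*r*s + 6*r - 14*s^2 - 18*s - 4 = s^2*(-42*r - 14) + s*(54*r^2 + 30*r + 4)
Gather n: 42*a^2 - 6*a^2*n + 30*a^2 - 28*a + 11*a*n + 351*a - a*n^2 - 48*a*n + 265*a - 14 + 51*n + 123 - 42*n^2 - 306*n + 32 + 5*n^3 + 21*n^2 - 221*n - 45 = 72*a^2 + 588*a + 5*n^3 + n^2*(-a - 21) + n*(-6*a^2 - 37*a - 476) + 96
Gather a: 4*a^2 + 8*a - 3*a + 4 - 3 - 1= 4*a^2 + 5*a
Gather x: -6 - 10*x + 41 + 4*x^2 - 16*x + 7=4*x^2 - 26*x + 42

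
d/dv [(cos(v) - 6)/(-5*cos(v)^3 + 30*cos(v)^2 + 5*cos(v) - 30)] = -2*cos(v)/(5*sin(v)^3)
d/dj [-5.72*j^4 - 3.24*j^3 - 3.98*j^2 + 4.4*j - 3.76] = -22.88*j^3 - 9.72*j^2 - 7.96*j + 4.4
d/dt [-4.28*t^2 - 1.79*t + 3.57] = -8.56*t - 1.79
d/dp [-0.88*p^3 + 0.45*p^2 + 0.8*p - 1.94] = -2.64*p^2 + 0.9*p + 0.8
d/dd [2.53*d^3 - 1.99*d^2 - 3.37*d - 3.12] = 7.59*d^2 - 3.98*d - 3.37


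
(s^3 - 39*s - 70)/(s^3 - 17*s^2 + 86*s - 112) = (s^2 + 7*s + 10)/(s^2 - 10*s + 16)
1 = 1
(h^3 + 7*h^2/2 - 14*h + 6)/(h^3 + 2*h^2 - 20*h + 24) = (h - 1/2)/(h - 2)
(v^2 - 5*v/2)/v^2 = (v - 5/2)/v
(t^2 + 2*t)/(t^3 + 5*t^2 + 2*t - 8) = t/(t^2 + 3*t - 4)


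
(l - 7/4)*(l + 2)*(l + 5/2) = l^3 + 11*l^2/4 - 23*l/8 - 35/4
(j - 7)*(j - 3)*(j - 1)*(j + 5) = j^4 - 6*j^3 - 24*j^2 + 134*j - 105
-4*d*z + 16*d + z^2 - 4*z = (-4*d + z)*(z - 4)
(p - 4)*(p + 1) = p^2 - 3*p - 4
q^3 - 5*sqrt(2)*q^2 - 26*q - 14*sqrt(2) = (q - 7*sqrt(2))*(q + sqrt(2))^2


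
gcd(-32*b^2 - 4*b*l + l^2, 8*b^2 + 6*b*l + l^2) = 4*b + l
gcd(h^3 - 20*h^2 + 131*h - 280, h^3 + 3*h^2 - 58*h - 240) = h - 8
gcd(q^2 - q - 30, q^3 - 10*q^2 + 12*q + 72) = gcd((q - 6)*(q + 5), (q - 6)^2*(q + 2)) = q - 6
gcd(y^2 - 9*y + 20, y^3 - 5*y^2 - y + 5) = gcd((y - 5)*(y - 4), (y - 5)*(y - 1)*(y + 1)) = y - 5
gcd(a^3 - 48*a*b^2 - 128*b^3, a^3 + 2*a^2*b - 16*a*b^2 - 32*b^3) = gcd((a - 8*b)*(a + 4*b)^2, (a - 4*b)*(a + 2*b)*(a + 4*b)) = a + 4*b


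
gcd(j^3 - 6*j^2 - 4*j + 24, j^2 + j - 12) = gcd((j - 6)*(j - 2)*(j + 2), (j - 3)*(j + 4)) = 1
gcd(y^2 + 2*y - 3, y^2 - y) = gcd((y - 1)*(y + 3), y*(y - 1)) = y - 1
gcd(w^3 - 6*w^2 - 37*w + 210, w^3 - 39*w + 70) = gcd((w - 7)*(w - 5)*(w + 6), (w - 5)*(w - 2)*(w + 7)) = w - 5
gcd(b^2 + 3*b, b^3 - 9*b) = b^2 + 3*b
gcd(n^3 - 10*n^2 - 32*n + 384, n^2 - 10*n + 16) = n - 8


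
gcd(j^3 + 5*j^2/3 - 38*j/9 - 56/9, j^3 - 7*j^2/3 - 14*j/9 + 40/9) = j^2 - 2*j/3 - 8/3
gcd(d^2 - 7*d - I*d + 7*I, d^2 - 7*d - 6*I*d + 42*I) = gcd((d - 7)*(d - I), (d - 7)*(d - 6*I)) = d - 7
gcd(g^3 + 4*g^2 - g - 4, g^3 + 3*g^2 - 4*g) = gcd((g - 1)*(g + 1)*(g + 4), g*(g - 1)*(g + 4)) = g^2 + 3*g - 4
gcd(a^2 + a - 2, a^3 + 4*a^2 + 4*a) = a + 2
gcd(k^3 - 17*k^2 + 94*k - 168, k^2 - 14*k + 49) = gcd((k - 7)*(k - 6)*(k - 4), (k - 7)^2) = k - 7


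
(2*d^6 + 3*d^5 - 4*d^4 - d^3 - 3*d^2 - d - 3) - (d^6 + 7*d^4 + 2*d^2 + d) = d^6 + 3*d^5 - 11*d^4 - d^3 - 5*d^2 - 2*d - 3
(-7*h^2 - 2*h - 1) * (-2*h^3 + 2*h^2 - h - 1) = 14*h^5 - 10*h^4 + 5*h^3 + 7*h^2 + 3*h + 1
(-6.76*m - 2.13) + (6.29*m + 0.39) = -0.47*m - 1.74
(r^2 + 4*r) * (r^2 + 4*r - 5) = r^4 + 8*r^3 + 11*r^2 - 20*r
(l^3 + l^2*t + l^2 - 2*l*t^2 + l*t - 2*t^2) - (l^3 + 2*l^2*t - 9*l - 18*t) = -l^2*t + l^2 - 2*l*t^2 + l*t + 9*l - 2*t^2 + 18*t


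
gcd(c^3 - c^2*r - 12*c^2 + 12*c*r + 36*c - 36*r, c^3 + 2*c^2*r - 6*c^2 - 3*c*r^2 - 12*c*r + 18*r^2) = -c^2 + c*r + 6*c - 6*r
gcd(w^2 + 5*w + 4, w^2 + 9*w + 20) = w + 4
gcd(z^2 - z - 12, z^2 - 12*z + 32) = z - 4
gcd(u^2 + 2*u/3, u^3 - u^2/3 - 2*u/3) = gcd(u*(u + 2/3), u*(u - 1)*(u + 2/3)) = u^2 + 2*u/3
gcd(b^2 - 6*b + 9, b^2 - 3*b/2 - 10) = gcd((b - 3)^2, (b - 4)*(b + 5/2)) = 1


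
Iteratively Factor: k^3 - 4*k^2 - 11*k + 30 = (k + 3)*(k^2 - 7*k + 10) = (k - 5)*(k + 3)*(k - 2)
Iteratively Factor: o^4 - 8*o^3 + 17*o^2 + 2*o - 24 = (o - 3)*(o^3 - 5*o^2 + 2*o + 8) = (o - 4)*(o - 3)*(o^2 - o - 2) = (o - 4)*(o - 3)*(o + 1)*(o - 2)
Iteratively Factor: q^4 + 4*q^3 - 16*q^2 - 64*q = (q + 4)*(q^3 - 16*q) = (q + 4)^2*(q^2 - 4*q) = (q - 4)*(q + 4)^2*(q)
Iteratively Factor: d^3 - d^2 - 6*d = (d)*(d^2 - d - 6) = d*(d - 3)*(d + 2)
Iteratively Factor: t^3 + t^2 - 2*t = (t)*(t^2 + t - 2) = t*(t + 2)*(t - 1)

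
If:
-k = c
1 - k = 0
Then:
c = -1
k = 1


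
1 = 1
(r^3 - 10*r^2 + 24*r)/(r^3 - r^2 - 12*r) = (r - 6)/(r + 3)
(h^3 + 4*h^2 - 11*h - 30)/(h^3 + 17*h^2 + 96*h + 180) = (h^2 - h - 6)/(h^2 + 12*h + 36)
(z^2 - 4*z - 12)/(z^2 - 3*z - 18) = (z + 2)/(z + 3)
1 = 1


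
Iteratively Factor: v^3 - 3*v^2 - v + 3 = (v - 1)*(v^2 - 2*v - 3) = (v - 1)*(v + 1)*(v - 3)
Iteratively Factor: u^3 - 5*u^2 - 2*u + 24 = (u + 2)*(u^2 - 7*u + 12) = (u - 4)*(u + 2)*(u - 3)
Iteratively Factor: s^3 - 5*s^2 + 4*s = (s - 4)*(s^2 - s) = (s - 4)*(s - 1)*(s)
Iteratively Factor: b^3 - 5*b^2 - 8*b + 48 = (b + 3)*(b^2 - 8*b + 16) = (b - 4)*(b + 3)*(b - 4)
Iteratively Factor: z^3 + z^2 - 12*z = (z)*(z^2 + z - 12) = z*(z + 4)*(z - 3)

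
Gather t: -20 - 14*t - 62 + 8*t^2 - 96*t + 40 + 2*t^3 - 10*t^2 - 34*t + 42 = 2*t^3 - 2*t^2 - 144*t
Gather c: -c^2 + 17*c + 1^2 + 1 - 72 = -c^2 + 17*c - 70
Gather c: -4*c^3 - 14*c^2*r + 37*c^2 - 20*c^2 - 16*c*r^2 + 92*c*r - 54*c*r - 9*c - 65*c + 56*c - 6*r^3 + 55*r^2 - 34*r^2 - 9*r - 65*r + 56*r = -4*c^3 + c^2*(17 - 14*r) + c*(-16*r^2 + 38*r - 18) - 6*r^3 + 21*r^2 - 18*r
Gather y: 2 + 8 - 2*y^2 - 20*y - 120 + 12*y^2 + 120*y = 10*y^2 + 100*y - 110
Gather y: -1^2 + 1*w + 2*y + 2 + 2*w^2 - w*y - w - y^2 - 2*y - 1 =2*w^2 - w*y - y^2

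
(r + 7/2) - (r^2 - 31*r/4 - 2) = -r^2 + 35*r/4 + 11/2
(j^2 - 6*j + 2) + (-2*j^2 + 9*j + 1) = -j^2 + 3*j + 3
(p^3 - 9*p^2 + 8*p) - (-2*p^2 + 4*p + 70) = p^3 - 7*p^2 + 4*p - 70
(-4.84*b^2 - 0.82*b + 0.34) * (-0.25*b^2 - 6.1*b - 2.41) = 1.21*b^4 + 29.729*b^3 + 16.5814*b^2 - 0.0977999999999999*b - 0.8194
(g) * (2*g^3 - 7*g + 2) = 2*g^4 - 7*g^2 + 2*g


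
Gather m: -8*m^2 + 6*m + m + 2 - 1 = -8*m^2 + 7*m + 1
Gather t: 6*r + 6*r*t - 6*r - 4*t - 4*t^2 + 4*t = 6*r*t - 4*t^2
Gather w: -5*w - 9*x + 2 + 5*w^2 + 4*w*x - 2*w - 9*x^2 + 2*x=5*w^2 + w*(4*x - 7) - 9*x^2 - 7*x + 2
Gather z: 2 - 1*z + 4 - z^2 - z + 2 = -z^2 - 2*z + 8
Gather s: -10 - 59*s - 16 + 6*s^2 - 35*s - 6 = 6*s^2 - 94*s - 32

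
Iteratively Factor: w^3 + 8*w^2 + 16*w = (w + 4)*(w^2 + 4*w) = (w + 4)^2*(w)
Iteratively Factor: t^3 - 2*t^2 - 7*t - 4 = (t - 4)*(t^2 + 2*t + 1) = (t - 4)*(t + 1)*(t + 1)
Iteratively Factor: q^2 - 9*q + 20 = (q - 5)*(q - 4)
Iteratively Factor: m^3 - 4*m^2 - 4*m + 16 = (m + 2)*(m^2 - 6*m + 8) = (m - 4)*(m + 2)*(m - 2)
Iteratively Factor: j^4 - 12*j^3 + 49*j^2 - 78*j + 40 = (j - 1)*(j^3 - 11*j^2 + 38*j - 40) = (j - 4)*(j - 1)*(j^2 - 7*j + 10) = (j - 4)*(j - 2)*(j - 1)*(j - 5)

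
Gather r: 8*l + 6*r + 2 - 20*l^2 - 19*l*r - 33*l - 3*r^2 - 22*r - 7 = -20*l^2 - 25*l - 3*r^2 + r*(-19*l - 16) - 5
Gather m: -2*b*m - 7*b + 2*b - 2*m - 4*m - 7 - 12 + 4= -5*b + m*(-2*b - 6) - 15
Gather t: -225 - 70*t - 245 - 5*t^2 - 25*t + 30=-5*t^2 - 95*t - 440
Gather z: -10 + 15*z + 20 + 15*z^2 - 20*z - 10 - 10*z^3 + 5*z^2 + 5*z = -10*z^3 + 20*z^2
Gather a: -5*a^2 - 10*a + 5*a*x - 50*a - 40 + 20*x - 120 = -5*a^2 + a*(5*x - 60) + 20*x - 160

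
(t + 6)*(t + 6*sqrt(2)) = t^2 + 6*t + 6*sqrt(2)*t + 36*sqrt(2)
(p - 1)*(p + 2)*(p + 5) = p^3 + 6*p^2 + 3*p - 10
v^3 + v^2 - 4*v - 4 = (v - 2)*(v + 1)*(v + 2)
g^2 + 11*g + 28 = (g + 4)*(g + 7)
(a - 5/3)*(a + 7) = a^2 + 16*a/3 - 35/3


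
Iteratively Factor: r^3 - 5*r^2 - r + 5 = (r - 1)*(r^2 - 4*r - 5) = (r - 1)*(r + 1)*(r - 5)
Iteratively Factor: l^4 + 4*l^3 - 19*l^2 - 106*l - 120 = (l - 5)*(l^3 + 9*l^2 + 26*l + 24) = (l - 5)*(l + 4)*(l^2 + 5*l + 6) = (l - 5)*(l + 2)*(l + 4)*(l + 3)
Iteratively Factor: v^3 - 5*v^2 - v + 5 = (v - 1)*(v^2 - 4*v - 5) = (v - 5)*(v - 1)*(v + 1)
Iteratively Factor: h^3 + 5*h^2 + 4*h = (h)*(h^2 + 5*h + 4) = h*(h + 4)*(h + 1)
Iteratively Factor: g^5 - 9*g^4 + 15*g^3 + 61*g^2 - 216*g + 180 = (g - 3)*(g^4 - 6*g^3 - 3*g^2 + 52*g - 60) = (g - 5)*(g - 3)*(g^3 - g^2 - 8*g + 12) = (g - 5)*(g - 3)*(g + 3)*(g^2 - 4*g + 4) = (g - 5)*(g - 3)*(g - 2)*(g + 3)*(g - 2)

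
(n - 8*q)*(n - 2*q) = n^2 - 10*n*q + 16*q^2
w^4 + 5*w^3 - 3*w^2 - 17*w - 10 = (w - 2)*(w + 1)^2*(w + 5)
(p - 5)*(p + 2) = p^2 - 3*p - 10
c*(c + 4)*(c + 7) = c^3 + 11*c^2 + 28*c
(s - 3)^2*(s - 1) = s^3 - 7*s^2 + 15*s - 9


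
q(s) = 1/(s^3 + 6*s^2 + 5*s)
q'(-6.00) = -0.05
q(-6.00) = -0.03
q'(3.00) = -0.00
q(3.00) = 0.01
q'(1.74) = -0.03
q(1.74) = 0.03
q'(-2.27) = 0.11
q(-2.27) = 0.13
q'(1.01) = -0.14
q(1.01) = 0.08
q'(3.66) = -0.00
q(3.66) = 0.01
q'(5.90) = -0.00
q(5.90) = 0.00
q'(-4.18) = -0.06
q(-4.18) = 0.09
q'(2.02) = -0.02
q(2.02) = 0.02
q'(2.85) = -0.01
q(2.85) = 0.01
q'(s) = (-3*s^2 - 12*s - 5)/(s^3 + 6*s^2 + 5*s)^2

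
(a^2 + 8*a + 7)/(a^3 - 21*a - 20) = (a + 7)/(a^2 - a - 20)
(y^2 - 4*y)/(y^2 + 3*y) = (y - 4)/(y + 3)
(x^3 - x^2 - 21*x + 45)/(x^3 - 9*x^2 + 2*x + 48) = (x^2 + 2*x - 15)/(x^2 - 6*x - 16)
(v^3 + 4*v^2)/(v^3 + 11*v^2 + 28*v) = v/(v + 7)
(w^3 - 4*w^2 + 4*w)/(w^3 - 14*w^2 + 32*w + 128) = w*(w^2 - 4*w + 4)/(w^3 - 14*w^2 + 32*w + 128)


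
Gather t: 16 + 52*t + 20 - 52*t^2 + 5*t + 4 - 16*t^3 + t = -16*t^3 - 52*t^2 + 58*t + 40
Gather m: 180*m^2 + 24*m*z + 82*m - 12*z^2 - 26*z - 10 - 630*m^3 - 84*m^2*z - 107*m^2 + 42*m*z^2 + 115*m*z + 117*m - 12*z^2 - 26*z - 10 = -630*m^3 + m^2*(73 - 84*z) + m*(42*z^2 + 139*z + 199) - 24*z^2 - 52*z - 20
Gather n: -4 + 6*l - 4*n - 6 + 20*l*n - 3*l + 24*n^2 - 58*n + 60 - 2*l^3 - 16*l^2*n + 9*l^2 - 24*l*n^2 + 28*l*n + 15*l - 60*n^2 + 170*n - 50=-2*l^3 + 9*l^2 + 18*l + n^2*(-24*l - 36) + n*(-16*l^2 + 48*l + 108)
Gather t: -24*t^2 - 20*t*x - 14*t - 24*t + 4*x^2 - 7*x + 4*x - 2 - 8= -24*t^2 + t*(-20*x - 38) + 4*x^2 - 3*x - 10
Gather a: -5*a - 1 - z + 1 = -5*a - z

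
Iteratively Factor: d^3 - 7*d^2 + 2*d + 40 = (d + 2)*(d^2 - 9*d + 20) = (d - 4)*(d + 2)*(d - 5)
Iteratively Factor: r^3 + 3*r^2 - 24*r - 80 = (r + 4)*(r^2 - r - 20) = (r + 4)^2*(r - 5)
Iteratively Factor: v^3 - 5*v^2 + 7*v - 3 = (v - 1)*(v^2 - 4*v + 3) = (v - 3)*(v - 1)*(v - 1)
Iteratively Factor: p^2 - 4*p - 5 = (p + 1)*(p - 5)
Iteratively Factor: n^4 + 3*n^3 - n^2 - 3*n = (n - 1)*(n^3 + 4*n^2 + 3*n) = (n - 1)*(n + 1)*(n^2 + 3*n) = (n - 1)*(n + 1)*(n + 3)*(n)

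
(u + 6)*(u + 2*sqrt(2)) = u^2 + 2*sqrt(2)*u + 6*u + 12*sqrt(2)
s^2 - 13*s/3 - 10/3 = (s - 5)*(s + 2/3)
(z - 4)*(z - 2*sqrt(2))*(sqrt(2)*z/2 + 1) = sqrt(2)*z^3/2 - 2*sqrt(2)*z^2 - z^2 - 2*sqrt(2)*z + 4*z + 8*sqrt(2)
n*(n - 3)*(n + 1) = n^3 - 2*n^2 - 3*n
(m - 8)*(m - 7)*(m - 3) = m^3 - 18*m^2 + 101*m - 168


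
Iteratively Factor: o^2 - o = (o)*(o - 1)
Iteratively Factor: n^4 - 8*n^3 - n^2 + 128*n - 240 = (n + 4)*(n^3 - 12*n^2 + 47*n - 60) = (n - 5)*(n + 4)*(n^2 - 7*n + 12) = (n - 5)*(n - 3)*(n + 4)*(n - 4)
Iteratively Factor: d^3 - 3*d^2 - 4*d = (d + 1)*(d^2 - 4*d) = d*(d + 1)*(d - 4)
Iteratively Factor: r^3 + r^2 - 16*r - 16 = (r - 4)*(r^2 + 5*r + 4) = (r - 4)*(r + 4)*(r + 1)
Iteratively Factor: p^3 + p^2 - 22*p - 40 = (p + 4)*(p^2 - 3*p - 10) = (p + 2)*(p + 4)*(p - 5)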